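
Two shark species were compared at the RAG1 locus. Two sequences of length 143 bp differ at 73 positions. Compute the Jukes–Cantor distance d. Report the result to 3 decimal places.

p = 73/143 ≈ 0.51049.
d = −(3/4) ln(1 − 4p/3) = −0.75 ln(1 − 0.680653) = −0.75 ln(0.319347)
  = −0.75 × (-1.141477) = 0.856108 substitutions/site.

0.856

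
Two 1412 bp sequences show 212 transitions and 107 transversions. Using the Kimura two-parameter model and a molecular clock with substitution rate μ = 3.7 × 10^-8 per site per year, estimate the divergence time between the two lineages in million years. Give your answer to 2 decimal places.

P = 212/1412 ≈ 0.150142 and Q = 107/1412 ≈ 0.075779.
Under the Kimura two-parameter model, d = −½ ln(1 − 2P − Q) − ¼ ln(1 − 2Q).
1 − 2P − Q = 0.623937, giving −½ ln(0.623937) = 0.235853.
1 − 2Q = 0.848442, giving −¼ ln(0.848442) = 0.041088.
d = 0.235853 + 0.041088 = 0.276941.
Under a molecular clock d = 2μt, so t = d/(2μ) = 0.276941 / (2 × 3.7 × 10^-8) = 3.74 million years.

3.74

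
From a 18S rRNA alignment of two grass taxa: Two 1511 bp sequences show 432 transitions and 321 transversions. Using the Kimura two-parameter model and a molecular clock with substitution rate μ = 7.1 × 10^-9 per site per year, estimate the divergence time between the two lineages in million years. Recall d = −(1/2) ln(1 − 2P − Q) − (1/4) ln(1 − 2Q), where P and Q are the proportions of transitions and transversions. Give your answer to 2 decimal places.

P = 432/1511 ≈ 0.285903 and Q = 321/1511 ≈ 0.212442.
Under the Kimura two-parameter model, d = −½ ln(1 − 2P − Q) − ¼ ln(1 − 2Q).
1 − 2P − Q = 0.215752, giving −½ ln(0.215752) = 0.766813.
1 − 2Q = 0.575116, giving −¼ ln(0.575116) = 0.138296.
d = 0.766813 + 0.138296 = 0.905109.
Under a molecular clock d = 2μt, so t = d/(2μ) = 0.905109 / (2 × 7.1 × 10^-9) = 63.74 million years.

63.74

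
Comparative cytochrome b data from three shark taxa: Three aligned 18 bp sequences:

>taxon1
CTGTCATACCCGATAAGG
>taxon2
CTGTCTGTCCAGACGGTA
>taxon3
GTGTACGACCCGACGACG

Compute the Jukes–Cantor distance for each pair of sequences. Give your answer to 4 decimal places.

d(taxon1,taxon2) = 0.8240, d(taxon1,taxon3) = 0.5482, d(taxon2,taxon3) = 0.6735

taxon1–taxon2: 9/18 sites differ → p = 0.5, d = −0.75 ln(1 − 0.666667) = 0.823960 ≈ 0.8240.
taxon1–taxon3: 7/18 sites differ → p ≈ 0.388889, d = −0.75 ln(1 − 0.518519) = 0.548166 ≈ 0.5482.
taxon2–taxon3: 8/18 sites differ → p ≈ 0.444444, d = −0.75 ln(1 − 0.592592) = 0.673455 ≈ 0.6735.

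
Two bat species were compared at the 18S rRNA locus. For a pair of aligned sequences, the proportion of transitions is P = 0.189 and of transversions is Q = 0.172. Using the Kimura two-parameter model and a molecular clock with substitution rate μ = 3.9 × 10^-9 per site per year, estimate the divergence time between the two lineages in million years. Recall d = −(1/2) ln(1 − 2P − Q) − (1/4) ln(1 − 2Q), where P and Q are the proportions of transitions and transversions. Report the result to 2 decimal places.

64.70

Under the Kimura two-parameter model, d = −½ ln(1 − 2P − Q) − ¼ ln(1 − 2Q).
1 − 2P − Q = 0.45, giving −½ ln(0.45) = 0.399254.
1 − 2Q = 0.656, giving −¼ ln(0.656) = 0.105399.
d = 0.399254 + 0.105399 = 0.504653.
Under a molecular clock d = 2μt, so t = d/(2μ) = 0.504653 / (2 × 3.9 × 10^-9) = 64.70 million years.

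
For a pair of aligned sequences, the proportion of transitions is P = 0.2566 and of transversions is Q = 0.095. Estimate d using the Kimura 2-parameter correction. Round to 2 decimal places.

0.52

Under the Kimura two-parameter model, d = −½ ln(1 − 2P − Q) − ¼ ln(1 − 2Q).
1 − 2P − Q = 0.3918, giving −½ ln(0.3918) = 0.468502.
1 − 2Q = 0.81, giving −¼ ln(0.81) = 0.052680.
d = 0.468502 + 0.052680 = 0.521182.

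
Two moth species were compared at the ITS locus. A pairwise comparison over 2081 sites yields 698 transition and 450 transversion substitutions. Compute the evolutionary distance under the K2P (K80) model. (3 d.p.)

1.232

P = 698/2081 ≈ 0.335416 and Q = 450/2081 ≈ 0.216242.
Under the Kimura two-parameter model, d = −½ ln(1 − 2P − Q) − ¼ ln(1 − 2Q).
1 − 2P − Q = 0.112926, giving −½ ln(0.112926) = 1.090511.
1 − 2Q = 0.567516, giving −¼ ln(0.567516) = 0.141622.
d = 1.090511 + 0.141622 = 1.232133.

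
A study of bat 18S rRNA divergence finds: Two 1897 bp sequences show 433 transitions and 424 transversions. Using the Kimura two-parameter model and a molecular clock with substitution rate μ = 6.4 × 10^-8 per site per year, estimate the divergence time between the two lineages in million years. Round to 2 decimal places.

P = 433/1897 ≈ 0.228255 and Q = 424/1897 ≈ 0.223511.
Under the Kimura two-parameter model, d = −½ ln(1 − 2P − Q) − ¼ ln(1 − 2Q).
1 − 2P − Q = 0.319979, giving −½ ln(0.319979) = 0.569750.
1 − 2Q = 0.552978, giving −¼ ln(0.552978) = 0.148109.
d = 0.569750 + 0.148109 = 0.717859.
Under a molecular clock d = 2μt, so t = d/(2μ) = 0.717859 / (2 × 6.4 × 10^-8) = 5.61 million years.

5.61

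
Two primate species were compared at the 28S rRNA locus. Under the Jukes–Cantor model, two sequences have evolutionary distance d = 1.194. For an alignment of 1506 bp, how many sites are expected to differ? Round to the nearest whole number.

Invert JC69: p = (3/4)(1 − e^(−4d/3)) = 0.75 × (1 − e^(-1.592)) = 0.75 × (1 − 0.203518) = 0.597362.
Expected differing sites = pL ≈ 0.597362 × 1506 = 899.627172 ≈ 900.

900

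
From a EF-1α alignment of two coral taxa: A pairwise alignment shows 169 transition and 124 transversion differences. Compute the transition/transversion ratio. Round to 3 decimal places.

1.363

R = 169/124 = 1.362903… ≈ 1.363 (to 3 d.p.).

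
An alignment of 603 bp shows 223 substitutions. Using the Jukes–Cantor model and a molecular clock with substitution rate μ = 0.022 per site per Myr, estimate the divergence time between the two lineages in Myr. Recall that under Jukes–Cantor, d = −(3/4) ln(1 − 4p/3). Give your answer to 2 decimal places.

p = 223/603 ≈ 0.369818.
d = −(3/4) ln(1 − 4p/3) = −0.75 ln(1 − 0.493091) = −0.75 ln(0.506909)
  = −0.75 × (-0.679424) = 0.509568 substitutions/site.
Under a molecular clock d = 2μt, so t = d/(2μ) = 0.509568 / (2 × 0.022) = 11.58 Myr.

11.58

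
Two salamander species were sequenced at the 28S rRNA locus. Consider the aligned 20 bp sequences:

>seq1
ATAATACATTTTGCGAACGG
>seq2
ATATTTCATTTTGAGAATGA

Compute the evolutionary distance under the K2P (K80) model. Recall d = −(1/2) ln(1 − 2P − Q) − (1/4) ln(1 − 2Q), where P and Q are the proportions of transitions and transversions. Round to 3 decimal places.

Of 20 sites, 2 differences are transitions and 3 are transversions, so P = 2/20 = 0.1 and Q = 3/20 = 0.15.
Under the Kimura two-parameter model, d = −½ ln(1 − 2P − Q) − ¼ ln(1 − 2Q).
1 − 2P − Q = 0.65, giving −½ ln(0.65) = 0.215391.
1 − 2Q = 0.7, giving −¼ ln(0.7) = 0.089169.
d = 0.215391 + 0.089169 = 0.304560.

0.305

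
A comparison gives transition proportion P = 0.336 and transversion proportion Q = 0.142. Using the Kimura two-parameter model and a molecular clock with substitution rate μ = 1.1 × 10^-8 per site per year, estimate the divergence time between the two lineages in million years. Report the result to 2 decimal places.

Under the Kimura two-parameter model, d = −½ ln(1 − 2P − Q) − ¼ ln(1 − 2Q).
1 − 2P − Q = 0.186, giving −½ ln(0.186) = 0.841004.
1 − 2Q = 0.716, giving −¼ ln(0.716) = 0.083519.
d = 0.841004 + 0.083519 = 0.924523.
Under a molecular clock d = 2μt, so t = d/(2μ) = 0.924523 / (2 × 1.1 × 10^-8) = 42.02 million years.

42.02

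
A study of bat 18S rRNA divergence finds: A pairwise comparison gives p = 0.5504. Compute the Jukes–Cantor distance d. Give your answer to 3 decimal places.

d = −(3/4) ln(1 − 4p/3) = −0.75 ln(1 − 0.733867) = −0.75 ln(0.266133)
  = −0.75 × (-1.323759) = 0.992819 substitutions/site.

0.993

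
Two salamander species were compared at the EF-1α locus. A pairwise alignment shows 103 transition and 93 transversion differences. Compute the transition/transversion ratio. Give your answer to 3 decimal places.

1.108

R = 103/93 = 1.107526… ≈ 1.108 (to 3 d.p.).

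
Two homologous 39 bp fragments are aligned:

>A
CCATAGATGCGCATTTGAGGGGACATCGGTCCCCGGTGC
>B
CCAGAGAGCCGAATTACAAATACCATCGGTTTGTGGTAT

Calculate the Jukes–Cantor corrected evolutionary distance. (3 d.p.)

0.653

The sequences differ at 17 of 39 sites, so p = 17/39 ≈ 0.435897.
d = −(3/4) ln(1 − 4p/3) = −0.75 ln(1 − 0.581196) = −0.75 ln(0.418804)
  = −0.75 × (-0.870352) = 0.652764 substitutions/site.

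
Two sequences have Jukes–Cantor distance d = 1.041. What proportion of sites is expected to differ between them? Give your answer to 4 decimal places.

p = (3/4)(1 − e^(−4d/3)) = 0.75 × (1 − e^(-1.388)) = 0.75 × (1 − 0.249574) = 0.562820.

0.5628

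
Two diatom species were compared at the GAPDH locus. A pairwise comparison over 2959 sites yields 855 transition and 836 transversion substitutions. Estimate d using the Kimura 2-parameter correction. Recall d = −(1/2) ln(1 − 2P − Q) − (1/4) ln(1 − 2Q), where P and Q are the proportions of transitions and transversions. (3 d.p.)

1.193

P = 855/2959 ≈ 0.288949 and Q = 836/2959 ≈ 0.282528.
Under the Kimura two-parameter model, d = −½ ln(1 − 2P − Q) − ¼ ln(1 − 2Q).
1 − 2P − Q = 0.139574, giving −½ ln(0.139574) = 0.984580.
1 − 2Q = 0.434944, giving −¼ ln(0.434944) = 0.208134.
d = 0.984580 + 0.208134 = 1.192714.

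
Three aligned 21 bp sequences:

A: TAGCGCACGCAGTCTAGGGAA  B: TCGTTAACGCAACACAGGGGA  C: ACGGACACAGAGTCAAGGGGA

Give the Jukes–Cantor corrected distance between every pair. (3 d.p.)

d(A,B) = 0.635, d(A,C) = 0.532, d(B,C) = 0.756

A–B: 9/21 sites differ → p ≈ 0.428571, d = −0.75 ln(1 − 0.571428) = 0.635472 ≈ 0.635.
A–C: 8/21 sites differ → p ≈ 0.380952, d = −0.75 ln(1 − 0.507936) = 0.531860 ≈ 0.532.
B–C: 10/21 sites differ → p ≈ 0.47619, d = −0.75 ln(1 − 0.63492) = 0.755729 ≈ 0.756.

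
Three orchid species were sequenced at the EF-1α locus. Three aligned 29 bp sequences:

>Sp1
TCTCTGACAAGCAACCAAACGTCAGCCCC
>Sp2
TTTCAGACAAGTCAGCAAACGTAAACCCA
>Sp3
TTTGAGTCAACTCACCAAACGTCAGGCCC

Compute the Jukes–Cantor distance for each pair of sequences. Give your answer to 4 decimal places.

d(Sp1,Sp2) = 0.3439, d(Sp1,Sp3) = 0.3439, d(Sp2,Sp3) = 0.3439

Sp1–Sp2: 8/29 sites differ → p ≈ 0.275862, d = −0.75 ln(1 − 0.367816) = 0.343931 ≈ 0.3439.
Sp1–Sp3: 8/29 sites differ → p ≈ 0.275862, d = −0.75 ln(1 − 0.367816) = 0.343931 ≈ 0.3439.
Sp2–Sp3: 8/29 sites differ → p ≈ 0.275862, d = −0.75 ln(1 − 0.367816) = 0.343931 ≈ 0.3439.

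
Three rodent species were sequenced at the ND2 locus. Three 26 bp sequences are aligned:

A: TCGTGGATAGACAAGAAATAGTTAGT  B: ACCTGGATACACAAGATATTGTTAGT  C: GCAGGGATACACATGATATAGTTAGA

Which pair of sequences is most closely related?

A and B

A–B: 5/26 differ, p = 0.192, d = 0.222.
A–C: 7/26 differ, p = 0.269, d = 0.334.
B–C: 6/26 differ, p = 0.231, d = 0.276.
The smallest distance is between A and B.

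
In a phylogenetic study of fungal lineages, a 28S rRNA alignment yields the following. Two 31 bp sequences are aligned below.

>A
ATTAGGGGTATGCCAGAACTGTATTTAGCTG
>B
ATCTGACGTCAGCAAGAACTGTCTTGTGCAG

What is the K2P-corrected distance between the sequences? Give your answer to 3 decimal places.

0.489

Of 31 sites, 2 differences are transitions and 9 are transversions, so P = 2/31 ≈ 0.064516 and Q = 9/31 ≈ 0.290323.
Under the Kimura two-parameter model, d = −½ ln(1 − 2P − Q) − ¼ ln(1 − 2Q).
1 − 2P − Q = 0.580645, giving −½ ln(0.580645) = 0.271808.
1 − 2Q = 0.419354, giving −¼ ln(0.419354) = 0.217260.
d = 0.271808 + 0.217260 = 0.489068.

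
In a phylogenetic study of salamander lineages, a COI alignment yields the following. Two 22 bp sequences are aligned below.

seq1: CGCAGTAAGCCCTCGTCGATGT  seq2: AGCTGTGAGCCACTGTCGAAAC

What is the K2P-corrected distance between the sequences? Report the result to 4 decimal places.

0.6188

Of 22 sites, 5 differences are transitions and 4 are transversions, so P = 5/22 ≈ 0.227273 and Q = 4/22 ≈ 0.181818.
Under the Kimura two-parameter model, d = −½ ln(1 − 2P − Q) − ¼ ln(1 − 2Q).
1 − 2P − Q = 0.363636, giving −½ ln(0.363636) = 0.505801.
1 − 2Q = 0.636364, giving −¼ ln(0.636364) = 0.112996.
d = 0.505801 + 0.112996 = 0.618797.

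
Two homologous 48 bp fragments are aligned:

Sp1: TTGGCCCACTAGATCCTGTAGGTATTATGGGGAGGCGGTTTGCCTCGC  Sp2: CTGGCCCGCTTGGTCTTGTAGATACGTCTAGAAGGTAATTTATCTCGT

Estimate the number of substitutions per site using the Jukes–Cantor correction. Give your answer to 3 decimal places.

The sequences differ at 19 of 48 sites, so p = 19/48 ≈ 0.395833.
d = −(3/4) ln(1 − 4p/3) = −0.75 ln(1 − 0.527777) = −0.75 ln(0.472223)
  = −0.75 × (-0.750304) = 0.562728 substitutions/site.

0.563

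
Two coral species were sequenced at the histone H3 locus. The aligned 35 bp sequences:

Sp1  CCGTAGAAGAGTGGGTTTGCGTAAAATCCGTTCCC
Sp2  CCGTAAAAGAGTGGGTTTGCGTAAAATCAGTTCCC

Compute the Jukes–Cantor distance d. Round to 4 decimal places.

The sequences differ at 2 of 35 sites (6, 29), so p = 2/35 ≈ 0.057143.
d = −(3/4) ln(1 − 4p/3) = −0.75 ln(1 − 0.076191) = −0.75 ln(0.923809)
  = −0.75 × (-0.079250) = 0.059438 substitutions/site.

0.0594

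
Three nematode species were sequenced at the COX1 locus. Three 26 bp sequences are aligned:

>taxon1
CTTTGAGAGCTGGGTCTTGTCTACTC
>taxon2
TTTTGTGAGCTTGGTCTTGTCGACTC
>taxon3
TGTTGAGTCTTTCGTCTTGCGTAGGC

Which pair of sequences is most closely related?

taxon1 and taxon2

taxon1–taxon2: 4/26 differ, p = 0.154, d = 0.172.
taxon1–taxon3: 11/26 differ, p = 0.423, d = 0.623.
taxon2–taxon3: 11/26 differ, p = 0.423, d = 0.623.
The smallest distance is between taxon1 and taxon2.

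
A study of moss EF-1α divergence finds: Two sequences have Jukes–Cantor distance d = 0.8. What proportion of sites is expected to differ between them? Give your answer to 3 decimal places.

p = (3/4)(1 − e^(−4d/3)) = 0.75 × (1 − e^(-1.066667)) = 0.75 × (1 − 0.344154) = 0.491885.

0.492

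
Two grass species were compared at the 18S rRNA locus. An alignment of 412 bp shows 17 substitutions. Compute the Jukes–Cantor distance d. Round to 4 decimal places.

p = 17/412 ≈ 0.041262.
d = −(3/4) ln(1 − 4p/3) = −0.75 ln(1 − 0.055016) = −0.75 ln(0.944984)
  = −0.75 × (-0.056587) = 0.042440 substitutions/site.

0.0424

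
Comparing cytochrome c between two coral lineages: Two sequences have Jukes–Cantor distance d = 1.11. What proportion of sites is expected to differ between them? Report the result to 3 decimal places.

0.579

p = (3/4)(1 − e^(−4d/3)) = 0.75 × (1 − e^(-1.48)) = 0.75 × (1 − 0.227638) = 0.579272.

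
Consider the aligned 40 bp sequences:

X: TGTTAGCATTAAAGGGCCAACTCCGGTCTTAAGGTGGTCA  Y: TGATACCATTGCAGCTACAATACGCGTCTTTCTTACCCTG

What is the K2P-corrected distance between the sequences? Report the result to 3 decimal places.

0.927

Of 40 sites, 5 differences are transitions and 16 are transversions, so P = 5/40 = 0.125 and Q = 16/40 = 0.4.
Under the Kimura two-parameter model, d = −½ ln(1 − 2P − Q) − ¼ ln(1 − 2Q).
1 − 2P − Q = 0.35, giving −½ ln(0.35) = 0.524911.
1 − 2Q = 0.2, giving −¼ ln(0.2) = 0.402359.
d = 0.524911 + 0.402359 = 0.927270.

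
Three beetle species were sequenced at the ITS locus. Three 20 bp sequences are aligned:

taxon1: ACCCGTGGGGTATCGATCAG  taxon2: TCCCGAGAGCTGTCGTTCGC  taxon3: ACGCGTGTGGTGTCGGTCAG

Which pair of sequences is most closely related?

taxon1 and taxon3

taxon1–taxon2: 8/20 differ, p = 0.400, d = 0.572.
taxon1–taxon3: 4/20 differ, p = 0.200, d = 0.233.
taxon2–taxon3: 8/20 differ, p = 0.400, d = 0.572.
The smallest distance is between taxon1 and taxon3.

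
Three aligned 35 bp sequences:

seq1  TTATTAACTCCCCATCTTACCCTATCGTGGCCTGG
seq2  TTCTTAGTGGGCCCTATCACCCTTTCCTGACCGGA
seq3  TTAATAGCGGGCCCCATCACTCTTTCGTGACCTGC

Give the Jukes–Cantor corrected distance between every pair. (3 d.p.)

d(seq1,seq2) = 0.572, d(seq1,seq3) = 0.513, d(seq2,seq3) = 0.273

seq1–seq2: 14/35 sites differ → p = 0.4, d = −0.75 ln(1 − 0.533333) = 0.571605 ≈ 0.572.
seq1–seq3: 13/35 sites differ → p ≈ 0.371429, d = −0.75 ln(1 − 0.495239) = 0.512753 ≈ 0.513.
seq2–seq3: 8/35 sites differ → p ≈ 0.228571, d = −0.75 ln(1 − 0.304761) = 0.272625 ≈ 0.273.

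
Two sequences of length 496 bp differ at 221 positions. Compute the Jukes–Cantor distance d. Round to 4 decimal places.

0.6762

p = 221/496 ≈ 0.445565.
d = −(3/4) ln(1 − 4p/3) = −0.75 ln(1 − 0.594087) = −0.75 ln(0.405913)
  = −0.75 × (-0.901616) = 0.676212 substitutions/site.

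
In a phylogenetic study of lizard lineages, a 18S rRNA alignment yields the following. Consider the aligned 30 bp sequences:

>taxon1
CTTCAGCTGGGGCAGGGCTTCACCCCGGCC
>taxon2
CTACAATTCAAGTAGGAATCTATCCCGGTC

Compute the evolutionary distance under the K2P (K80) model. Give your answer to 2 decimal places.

0.78

Of 30 sites, 10 differences are transitions and 3 are transversions, so P = 10/30 ≈ 0.333333 and Q = 3/30 = 0.1.
Under the Kimura two-parameter model, d = −½ ln(1 − 2P − Q) − ¼ ln(1 − 2Q).
1 − 2P − Q = 0.233334, giving −½ ln(0.233334) = 0.727642.
1 − 2Q = 0.8, giving −¼ ln(0.8) = 0.055786.
d = 0.727642 + 0.055786 = 0.783428.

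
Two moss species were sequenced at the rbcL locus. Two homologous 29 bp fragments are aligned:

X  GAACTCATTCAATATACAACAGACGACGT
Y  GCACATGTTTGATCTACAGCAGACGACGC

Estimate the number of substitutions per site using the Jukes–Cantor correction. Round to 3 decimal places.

0.401

The sequences differ at 9 of 29 sites (2, 5, 6, 7, 10, 11, 14, 19, 29), so p = 9/29 ≈ 0.310345.
d = −(3/4) ln(1 − 4p/3) = −0.75 ln(1 − 0.413793) = −0.75 ln(0.586207)
  = −0.75 × (-0.534082) = 0.400562 substitutions/site.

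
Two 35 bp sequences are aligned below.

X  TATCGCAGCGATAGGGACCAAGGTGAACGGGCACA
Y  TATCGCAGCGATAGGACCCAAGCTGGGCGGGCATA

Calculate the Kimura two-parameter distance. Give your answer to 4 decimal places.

Of 35 sites, 4 differences are transitions and 2 are transversions, so P = 4/35 ≈ 0.114286 and Q = 2/35 ≈ 0.057143.
Under the Kimura two-parameter model, d = −½ ln(1 − 2P − Q) − ¼ ln(1 − 2Q).
1 − 2P − Q = 0.714285, giving −½ ln(0.714285) = 0.168237.
1 − 2Q = 0.885714, giving −¼ ln(0.885714) = 0.030340.
d = 0.168237 + 0.030340 = 0.198577.

0.1986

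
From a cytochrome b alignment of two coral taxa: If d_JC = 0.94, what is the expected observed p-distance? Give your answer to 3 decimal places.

0.536

p = (3/4)(1 − e^(−4d/3)) = 0.75 × (1 − e^(-1.253333)) = 0.75 × (1 − 0.285551) = 0.535837.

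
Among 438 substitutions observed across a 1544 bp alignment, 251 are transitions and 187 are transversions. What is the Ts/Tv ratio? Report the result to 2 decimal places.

1.34

R = 251/187 = 1.342245… ≈ 1.34 (to 2 d.p.).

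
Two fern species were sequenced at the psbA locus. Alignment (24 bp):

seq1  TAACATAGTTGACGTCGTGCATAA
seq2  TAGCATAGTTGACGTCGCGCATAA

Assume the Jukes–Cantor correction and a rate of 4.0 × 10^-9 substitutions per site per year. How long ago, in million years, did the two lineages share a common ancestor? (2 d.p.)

11.04

The sequences differ at 2 of 24 sites (3, 18), so p = 2/24 ≈ 0.083333.
d = −(3/4) ln(1 − 4p/3) = −0.75 ln(1 − 0.111111) = −0.75 ln(0.888889)
  = −0.75 × (-0.117783) = 0.088337 substitutions/site.
Under a molecular clock d = 2μt, so t = d/(2μ) = 0.088337 / (2 × 4.0 × 10^-9) = 11.04 million years.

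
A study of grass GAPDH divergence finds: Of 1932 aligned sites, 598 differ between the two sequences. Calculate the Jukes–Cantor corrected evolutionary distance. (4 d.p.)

p = 598/1932 ≈ 0.309524.
d = −(3/4) ln(1 − 4p/3) = −0.75 ln(1 − 0.412699) = −0.75 ln(0.587301)
  = −0.75 × (-0.532218) = 0.399164 substitutions/site.

0.3992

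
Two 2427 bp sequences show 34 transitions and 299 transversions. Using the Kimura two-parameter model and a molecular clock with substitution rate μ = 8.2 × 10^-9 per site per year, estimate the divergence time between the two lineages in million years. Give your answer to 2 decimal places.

P = 34/2427 ≈ 0.014009 and Q = 299/2427 ≈ 0.123197.
Under the Kimura two-parameter model, d = −½ ln(1 − 2P − Q) − ¼ ln(1 − 2Q).
1 − 2P − Q = 0.848785, giving −½ ln(0.848785) = 0.081975.
1 − 2Q = 0.753606, giving −¼ ln(0.753606) = 0.070721.
d = 0.081975 + 0.070721 = 0.152696.
Under a molecular clock d = 2μt, so t = d/(2μ) = 0.152696 / (2 × 8.2 × 10^-9) = 9.31 million years.

9.31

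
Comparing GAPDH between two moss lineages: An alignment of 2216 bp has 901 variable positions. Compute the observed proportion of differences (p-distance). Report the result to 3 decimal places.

0.407

p = 901/2216 = 0.406588… ≈ 0.407 (to 3 d.p.).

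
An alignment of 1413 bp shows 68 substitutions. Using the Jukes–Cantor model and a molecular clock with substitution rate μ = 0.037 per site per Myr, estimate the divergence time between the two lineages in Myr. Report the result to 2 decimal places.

0.67

p = 68/1413 ≈ 0.048125.
d = −(3/4) ln(1 − 4p/3) = −0.75 ln(1 − 0.064167) = −0.75 ln(0.935833)
  = −0.75 × (-0.066318) = 0.049739 substitutions/site.
Under a molecular clock d = 2μt, so t = d/(2μ) = 0.049739 / (2 × 0.037) = 0.67 Myr.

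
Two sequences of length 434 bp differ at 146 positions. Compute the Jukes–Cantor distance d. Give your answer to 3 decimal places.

p = 146/434 ≈ 0.336406.
d = −(3/4) ln(1 − 4p/3) = −0.75 ln(1 − 0.448541) = −0.75 ln(0.551459)
  = −0.75 × (-0.595188) = 0.446391 substitutions/site.

0.446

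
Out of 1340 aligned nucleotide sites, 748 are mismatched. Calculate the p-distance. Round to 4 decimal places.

p = 748/1340 = 0.558208… ≈ 0.5582 (to 4 d.p.).

0.5582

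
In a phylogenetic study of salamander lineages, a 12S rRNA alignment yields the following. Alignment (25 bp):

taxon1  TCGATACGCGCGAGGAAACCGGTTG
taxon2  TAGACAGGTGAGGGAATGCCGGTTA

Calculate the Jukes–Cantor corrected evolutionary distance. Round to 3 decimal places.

The sequences differ at 10 of 25 sites (2, 5, 7, 9, 11, 13, 15, 17, 18, 25), so p = 10/25 = 0.4.
d = −(3/4) ln(1 − 4p/3) = −0.75 ln(1 − 0.533333) = −0.75 ln(0.466667)
  = −0.75 × (-0.762139) = 0.571604 substitutions/site.

0.572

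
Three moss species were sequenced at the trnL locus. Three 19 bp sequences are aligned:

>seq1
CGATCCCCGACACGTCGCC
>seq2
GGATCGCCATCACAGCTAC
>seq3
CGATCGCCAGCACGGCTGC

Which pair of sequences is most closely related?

seq2 and seq3

seq1–seq2: 8/19 differ, p = 0.421, d = 0.618.
seq1–seq3: 6/19 differ, p = 0.316, d = 0.410.
seq2–seq3: 4/19 differ, p = 0.211, d = 0.247.
The smallest distance is between seq2 and seq3.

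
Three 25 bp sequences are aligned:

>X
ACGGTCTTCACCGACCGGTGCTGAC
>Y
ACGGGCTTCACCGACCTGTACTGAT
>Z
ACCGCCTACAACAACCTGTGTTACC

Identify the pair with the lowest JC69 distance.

X–Y: 4/25 differ, p = 0.160, d = 0.180.
X–Z: 9/25 differ, p = 0.360, d = 0.490.
Y–Z: 10/25 differ, p = 0.400, d = 0.572.
The smallest distance is between X and Y.

X and Y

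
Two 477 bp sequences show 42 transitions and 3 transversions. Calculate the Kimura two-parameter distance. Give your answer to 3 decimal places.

P = 42/477 ≈ 0.08805 and Q = 3/477 ≈ 0.006289.
Under the Kimura two-parameter model, d = −½ ln(1 − 2P − Q) − ¼ ln(1 − 2Q).
1 − 2P − Q = 0.817611, giving −½ ln(0.817611) = 0.100684.
1 − 2Q = 0.987422, giving −¼ ln(0.987422) = 0.003164.
d = 0.100684 + 0.003164 = 0.103848.

0.104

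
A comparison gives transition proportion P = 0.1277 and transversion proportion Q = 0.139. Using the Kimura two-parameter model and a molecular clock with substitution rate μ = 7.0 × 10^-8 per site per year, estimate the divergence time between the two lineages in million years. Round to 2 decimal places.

2.37

Under the Kimura two-parameter model, d = −½ ln(1 − 2P − Q) − ¼ ln(1 − 2Q).
1 − 2P − Q = 0.6056, giving −½ ln(0.6056) = 0.250768.
1 − 2Q = 0.722, giving −¼ ln(0.722) = 0.081433.
d = 0.250768 + 0.081433 = 0.332201.
Under a molecular clock d = 2μt, so t = d/(2μ) = 0.332201 / (2 × 7.0 × 10^-8) = 2.37 million years.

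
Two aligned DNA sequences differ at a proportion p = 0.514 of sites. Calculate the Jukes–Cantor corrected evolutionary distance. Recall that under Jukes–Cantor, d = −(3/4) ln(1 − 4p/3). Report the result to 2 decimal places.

d = −(3/4) ln(1 − 4p/3) = −0.75 ln(1 − 0.685333) = −0.75 ln(0.314667)
  = −0.75 × (-1.156240) = 0.867180 substitutions/site.

0.87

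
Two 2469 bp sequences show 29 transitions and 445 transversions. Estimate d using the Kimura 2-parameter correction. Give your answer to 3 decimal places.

P = 29/2469 ≈ 0.011746 and Q = 445/2469 ≈ 0.180235.
Under the Kimura two-parameter model, d = −½ ln(1 − 2P − Q) − ¼ ln(1 − 2Q).
1 − 2P − Q = 0.796273, giving −½ ln(0.796273) = 0.113907.
1 − 2Q = 0.63953, giving −¼ ln(0.63953) = 0.111755.
d = 0.113907 + 0.111755 = 0.225662.

0.226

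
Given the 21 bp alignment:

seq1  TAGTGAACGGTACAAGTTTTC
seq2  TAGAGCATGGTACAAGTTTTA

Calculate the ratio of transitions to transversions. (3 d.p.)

Transitions are A↔G and C↔T; transversions are all other mismatches.
Transitions: 1. Transversions: 3.
R = 1/3 = 0.333333… ≈ 0.333 (to 3 d.p.).

0.333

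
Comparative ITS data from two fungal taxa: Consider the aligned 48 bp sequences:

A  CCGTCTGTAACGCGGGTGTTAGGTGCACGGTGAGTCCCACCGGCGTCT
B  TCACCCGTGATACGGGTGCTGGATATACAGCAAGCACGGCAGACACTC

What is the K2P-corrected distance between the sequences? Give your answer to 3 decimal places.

Of 48 sites, 22 differences are transitions and 3 are transversions, so P = 22/48 ≈ 0.458333 and Q = 3/48 = 0.0625.
Under the Kimura two-parameter model, d = −½ ln(1 − 2P − Q) − ¼ ln(1 − 2Q).
1 − 2P − Q = 0.020834, giving −½ ln(0.020834) = 1.935585.
1 − 2Q = 0.875, giving −¼ ln(0.875) = 0.033383.
d = 1.935585 + 0.033383 = 1.968968.

1.969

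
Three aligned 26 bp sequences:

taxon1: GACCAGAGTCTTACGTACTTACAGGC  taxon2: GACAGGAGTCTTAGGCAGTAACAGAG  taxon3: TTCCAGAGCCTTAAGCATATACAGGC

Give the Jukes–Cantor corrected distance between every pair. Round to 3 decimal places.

taxon1–taxon2: 8/26 sites differ → p ≈ 0.307692, d = −0.75 ln(1 − 0.410256) = 0.396050 ≈ 0.396.
taxon1–taxon3: 7/26 sites differ → p ≈ 0.269231, d = −0.75 ln(1 − 0.358975) = 0.333515 ≈ 0.334.
taxon2–taxon3: 11/26 sites differ → p ≈ 0.423077, d = −0.75 ln(1 − 0.564103) = 0.622762 ≈ 0.623.

d(taxon1,taxon2) = 0.396, d(taxon1,taxon3) = 0.334, d(taxon2,taxon3) = 0.623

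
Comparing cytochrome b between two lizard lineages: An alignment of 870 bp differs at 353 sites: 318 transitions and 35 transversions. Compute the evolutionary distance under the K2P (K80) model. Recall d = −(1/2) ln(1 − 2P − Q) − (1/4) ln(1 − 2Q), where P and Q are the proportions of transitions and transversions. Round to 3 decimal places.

0.759

P = 318/870 ≈ 0.365517 and Q = 35/870 ≈ 0.04023.
Under the Kimura two-parameter model, d = −½ ln(1 − 2P − Q) − ¼ ln(1 − 2Q).
1 − 2P − Q = 0.228736, giving −½ ln(0.228736) = 0.737593.
1 − 2Q = 0.91954, giving −¼ ln(0.91954) = 0.020970.
d = 0.737593 + 0.020970 = 0.758563.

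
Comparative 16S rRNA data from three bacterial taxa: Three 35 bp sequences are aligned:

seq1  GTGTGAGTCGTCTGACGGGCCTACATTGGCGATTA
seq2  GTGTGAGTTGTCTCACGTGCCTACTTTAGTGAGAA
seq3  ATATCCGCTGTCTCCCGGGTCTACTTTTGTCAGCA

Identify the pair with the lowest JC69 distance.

seq1–seq2: 8/35 differ, p = 0.229, d = 0.273.
seq1–seq3: 15/35 differ, p = 0.429, d = 0.635.
seq2–seq3: 11/35 differ, p = 0.314, d = 0.407.
The smallest distance is between seq1 and seq2.

seq1 and seq2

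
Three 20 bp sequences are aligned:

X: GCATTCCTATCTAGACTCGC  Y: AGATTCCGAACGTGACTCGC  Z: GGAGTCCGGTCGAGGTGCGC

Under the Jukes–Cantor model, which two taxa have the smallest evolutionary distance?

X–Y: 6/20 differ, p = 0.300, d = 0.383.
X–Z: 8/20 differ, p = 0.400, d = 0.572.
Y–Z: 8/20 differ, p = 0.400, d = 0.572.
The smallest distance is between X and Y.

X and Y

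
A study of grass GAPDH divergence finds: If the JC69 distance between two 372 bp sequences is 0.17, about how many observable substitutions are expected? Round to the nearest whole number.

Invert JC69: p = (3/4)(1 − e^(−4d/3)) = 0.75 × (1 − e^(-0.226667)) = 0.75 × (1 − 0.797186) = 0.152111.
Expected differing sites = pL ≈ 0.152111 × 372 = 56.585292 ≈ 57.

57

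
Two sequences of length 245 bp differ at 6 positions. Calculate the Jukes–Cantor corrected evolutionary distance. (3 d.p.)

0.025

p = 6/245 ≈ 0.02449.
d = −(3/4) ln(1 − 4p/3) = −0.75 ln(1 − 0.032653) = −0.75 ln(0.967347)
  = −0.75 × (-0.033198) = 0.024899 substitutions/site.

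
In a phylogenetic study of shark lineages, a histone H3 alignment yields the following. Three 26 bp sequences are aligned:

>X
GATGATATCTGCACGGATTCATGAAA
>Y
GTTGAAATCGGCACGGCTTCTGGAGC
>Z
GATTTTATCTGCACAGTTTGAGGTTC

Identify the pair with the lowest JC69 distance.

X–Y: 8/26 differ, p = 0.308, d = 0.396.
X–Z: 9/26 differ, p = 0.346, d = 0.464.
Y–Z: 11/26 differ, p = 0.423, d = 0.623.
The smallest distance is between X and Y.

X and Y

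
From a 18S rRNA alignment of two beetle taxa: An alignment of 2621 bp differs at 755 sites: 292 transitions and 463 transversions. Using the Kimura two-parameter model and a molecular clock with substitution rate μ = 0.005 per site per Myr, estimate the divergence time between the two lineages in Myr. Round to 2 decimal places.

P = 292/2621 ≈ 0.111408 and Q = 463/2621 ≈ 0.17665.
Under the Kimura two-parameter model, d = −½ ln(1 − 2P − Q) − ¼ ln(1 − 2Q).
1 − 2P − Q = 0.600534, giving −½ ln(0.600534) = 0.254968.
1 − 2Q = 0.6467, giving −¼ ln(0.6467) = 0.108968.
d = 0.254968 + 0.108968 = 0.363936.
Under a molecular clock d = 2μt, so t = d/(2μ) = 0.363936 / (2 × 0.005) = 36.39 Myr.

36.39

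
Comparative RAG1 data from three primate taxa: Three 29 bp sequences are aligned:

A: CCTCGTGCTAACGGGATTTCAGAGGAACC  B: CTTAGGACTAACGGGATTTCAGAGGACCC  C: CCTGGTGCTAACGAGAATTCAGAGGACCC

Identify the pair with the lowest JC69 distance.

A–B: 5/29 differ, p = 0.172, d = 0.196.
A–C: 4/29 differ, p = 0.138, d = 0.152.
B–C: 6/29 differ, p = 0.207, d = 0.242.
The smallest distance is between A and C.

A and C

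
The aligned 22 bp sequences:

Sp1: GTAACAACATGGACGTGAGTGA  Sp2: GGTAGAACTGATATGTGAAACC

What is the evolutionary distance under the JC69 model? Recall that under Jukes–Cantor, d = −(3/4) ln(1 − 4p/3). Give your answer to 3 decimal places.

The sequences differ at 12 of 22 sites, so p = 12/22 ≈ 0.545455.
d = −(3/4) ln(1 − 4p/3) = −0.75 ln(1 − 0.727273) = −0.75 ln(0.272727)
  = −0.75 × (-1.299284) = 0.974463 substitutions/site.

0.974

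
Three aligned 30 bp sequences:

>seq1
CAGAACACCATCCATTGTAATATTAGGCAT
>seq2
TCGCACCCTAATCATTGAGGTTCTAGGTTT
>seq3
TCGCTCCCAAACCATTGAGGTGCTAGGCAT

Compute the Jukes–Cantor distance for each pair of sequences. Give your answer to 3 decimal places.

seq1–seq2: 14/30 sites differ → p ≈ 0.466667, d = −0.75 ln(1 − 0.622223) = 0.730088 ≈ 0.730.
seq1–seq3: 12/30 sites differ → p = 0.4, d = −0.75 ln(1 − 0.533333) = 0.571605 ≈ 0.572.
seq2–seq3: 6/30 sites differ → p = 0.2, d = −0.75 ln(1 − 0.266667) = 0.232617 ≈ 0.233.

d(seq1,seq2) = 0.730, d(seq1,seq3) = 0.572, d(seq2,seq3) = 0.233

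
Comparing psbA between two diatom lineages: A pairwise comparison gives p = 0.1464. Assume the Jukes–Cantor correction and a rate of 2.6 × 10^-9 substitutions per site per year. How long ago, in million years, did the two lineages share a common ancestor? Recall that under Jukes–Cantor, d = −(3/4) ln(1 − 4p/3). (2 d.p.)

d = −(3/4) ln(1 − 4p/3) = −0.75 ln(1 − 0.1952) = −0.75 ln(0.8048)
  = −0.75 × (-0.217161) = 0.162871 substitutions/site.
Under a molecular clock d = 2μt, so t = d/(2μ) = 0.162871 / (2 × 2.6 × 10^-9) = 31.32 million years.

31.32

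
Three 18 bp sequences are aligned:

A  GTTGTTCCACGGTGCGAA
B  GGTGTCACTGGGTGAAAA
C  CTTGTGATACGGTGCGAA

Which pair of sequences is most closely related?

A and C

A–B: 7/18 differ, p = 0.389, d = 0.548.
A–C: 4/18 differ, p = 0.222, d = 0.264.
B–C: 8/18 differ, p = 0.444, d = 0.673.
The smallest distance is between A and C.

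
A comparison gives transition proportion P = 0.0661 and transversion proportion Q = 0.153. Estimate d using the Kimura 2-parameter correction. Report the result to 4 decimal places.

0.2592

Under the Kimura two-parameter model, d = −½ ln(1 − 2P − Q) − ¼ ln(1 − 2Q).
1 − 2P − Q = 0.7148, giving −½ ln(0.7148) = 0.167876.
1 − 2Q = 0.694, giving −¼ ln(0.694) = 0.091321.
d = 0.167876 + 0.091321 = 0.259197.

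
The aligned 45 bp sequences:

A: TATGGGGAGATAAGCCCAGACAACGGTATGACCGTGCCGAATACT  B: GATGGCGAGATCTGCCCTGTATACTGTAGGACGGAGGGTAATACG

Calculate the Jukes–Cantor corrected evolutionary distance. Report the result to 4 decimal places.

The sequences differ at 16 of 45 sites, so p = 16/45 ≈ 0.355556.
d = −(3/4) ln(1 − 4p/3) = −0.75 ln(1 − 0.474075) = −0.75 ln(0.525925)
  = −0.75 × (-0.642597) = 0.481948 substitutions/site.

0.4819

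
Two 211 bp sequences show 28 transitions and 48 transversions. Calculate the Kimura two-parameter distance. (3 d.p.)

P = 28/211 ≈ 0.132701 and Q = 48/211 ≈ 0.227488.
Under the Kimura two-parameter model, d = −½ ln(1 − 2P − Q) − ¼ ln(1 − 2Q).
1 − 2P − Q = 0.50711, giving −½ ln(0.50711) = 0.339514.
1 − 2Q = 0.545024, giving −¼ ln(0.545024) = 0.151731.
d = 0.339514 + 0.151731 = 0.491245.

0.491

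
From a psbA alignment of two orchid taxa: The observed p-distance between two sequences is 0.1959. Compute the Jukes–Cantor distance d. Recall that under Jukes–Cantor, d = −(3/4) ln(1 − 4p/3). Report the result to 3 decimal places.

0.227

d = −(3/4) ln(1 − 4p/3) = −0.75 ln(1 − 0.2612) = −0.75 ln(0.7388)
  = −0.75 × (-0.302728) = 0.227046 substitutions/site.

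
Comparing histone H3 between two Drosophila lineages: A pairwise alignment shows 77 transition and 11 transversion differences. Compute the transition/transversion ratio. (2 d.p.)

R = 77/11 = 7.00.

7.00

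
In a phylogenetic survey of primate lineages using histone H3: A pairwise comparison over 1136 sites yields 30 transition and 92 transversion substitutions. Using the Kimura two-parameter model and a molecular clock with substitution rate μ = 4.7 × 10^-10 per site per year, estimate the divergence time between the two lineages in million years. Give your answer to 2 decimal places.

123.40

P = 30/1136 ≈ 0.026408 and Q = 92/1136 ≈ 0.080986.
Under the Kimura two-parameter model, d = −½ ln(1 − 2P − Q) − ¼ ln(1 − 2Q).
1 − 2P − Q = 0.866198, giving −½ ln(0.866198) = 0.071821.
1 − 2Q = 0.838028, giving −¼ ln(0.838028) = 0.044176.
d = 0.071821 + 0.044176 = 0.115997.
Under a molecular clock d = 2μt, so t = d/(2μ) = 0.115997 / (2 × 4.7 × 10^-10) = 123.40 million years.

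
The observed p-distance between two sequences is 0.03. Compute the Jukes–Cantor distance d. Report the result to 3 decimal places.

d = −(3/4) ln(1 − 4p/3) = −0.75 ln(1 − 0.04) = −0.75 ln(0.96)
  = −0.75 × (-0.040822) = 0.030617 substitutions/site.

0.031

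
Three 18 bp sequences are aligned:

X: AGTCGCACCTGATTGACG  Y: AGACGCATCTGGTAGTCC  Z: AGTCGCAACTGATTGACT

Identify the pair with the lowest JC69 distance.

X and Z

X–Y: 6/18 differ, p = 0.333, d = 0.441.
X–Z: 2/18 differ, p = 0.111, d = 0.120.
Y–Z: 6/18 differ, p = 0.333, d = 0.441.
The smallest distance is between X and Z.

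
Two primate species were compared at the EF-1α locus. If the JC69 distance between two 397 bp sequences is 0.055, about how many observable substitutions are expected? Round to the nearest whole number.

Invert JC69: p = (3/4)(1 − e^(−4d/3)) = 0.75 × (1 − e^(-0.073333)) = 0.75 × (1 − 0.929291) = 0.053032.
Expected differing sites = pL ≈ 0.053032 × 397 = 21.053704 ≈ 21.

21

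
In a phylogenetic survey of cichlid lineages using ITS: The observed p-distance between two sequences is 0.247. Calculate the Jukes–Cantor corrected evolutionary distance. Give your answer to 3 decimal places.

0.300

d = −(3/4) ln(1 − 4p/3) = −0.75 ln(1 − 0.329333) = −0.75 ln(0.670667)
  = −0.75 × (-0.399483) = 0.299612 substitutions/site.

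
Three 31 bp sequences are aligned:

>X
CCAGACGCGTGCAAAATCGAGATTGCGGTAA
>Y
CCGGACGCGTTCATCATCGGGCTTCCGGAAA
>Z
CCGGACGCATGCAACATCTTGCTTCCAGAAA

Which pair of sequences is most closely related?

Y and Z

X–Y: 8/31 differ, p = 0.258, d = 0.316.
X–Z: 9/31 differ, p = 0.290, d = 0.367.
Y–Z: 6/31 differ, p = 0.194, d = 0.224.
The smallest distance is between Y and Z.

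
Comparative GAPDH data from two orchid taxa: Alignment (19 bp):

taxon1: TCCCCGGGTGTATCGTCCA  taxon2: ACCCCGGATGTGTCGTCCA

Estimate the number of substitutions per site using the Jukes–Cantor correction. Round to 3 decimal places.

The sequences differ at 3 of 19 sites (1, 8, 12), so p = 3/19 ≈ 0.157895.
d = −(3/4) ln(1 − 4p/3) = −0.75 ln(1 − 0.210527) = −0.75 ln(0.789473)
  = −0.75 × (-0.236390) = 0.177293 substitutions/site.

0.177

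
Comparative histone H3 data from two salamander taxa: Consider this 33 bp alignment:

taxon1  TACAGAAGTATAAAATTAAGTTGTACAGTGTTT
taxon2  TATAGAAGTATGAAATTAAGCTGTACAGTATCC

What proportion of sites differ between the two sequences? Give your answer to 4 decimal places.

0.1818

The sequences differ at 6 of 33 positions (sites 3, 12, 21, 30, 32, 33).
p = 6/33 = 0.181818… ≈ 0.1818 (to 4 d.p.).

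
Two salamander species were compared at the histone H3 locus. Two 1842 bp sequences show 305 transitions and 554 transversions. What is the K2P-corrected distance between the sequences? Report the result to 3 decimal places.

P = 305/1842 ≈ 0.165581 and Q = 554/1842 ≈ 0.30076.
Under the Kimura two-parameter model, d = −½ ln(1 − 2P − Q) − ¼ ln(1 − 2Q).
1 − 2P − Q = 0.368078, giving −½ ln(0.368078) = 0.499730.
1 − 2Q = 0.39848, giving −¼ ln(0.39848) = 0.230024.
d = 0.499730 + 0.230024 = 0.729754.

0.730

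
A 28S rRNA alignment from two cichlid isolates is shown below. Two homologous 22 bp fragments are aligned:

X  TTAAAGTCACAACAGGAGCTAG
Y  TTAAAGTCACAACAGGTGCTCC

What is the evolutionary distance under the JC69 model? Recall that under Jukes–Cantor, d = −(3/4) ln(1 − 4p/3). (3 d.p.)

The sequences differ at 3 of 22 sites (17, 21, 22), so p = 3/22 ≈ 0.136364.
d = −(3/4) ln(1 − 4p/3) = −0.75 ln(1 − 0.181819) = −0.75 ln(0.818181)
  = −0.75 × (-0.200672) = 0.150504 substitutions/site.

0.151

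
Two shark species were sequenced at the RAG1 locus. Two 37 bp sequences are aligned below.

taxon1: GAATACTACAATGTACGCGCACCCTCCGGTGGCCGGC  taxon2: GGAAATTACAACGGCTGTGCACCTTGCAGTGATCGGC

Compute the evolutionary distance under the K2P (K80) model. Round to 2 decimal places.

0.51

Of 37 sites, 9 differences are transitions and 4 are transversions, so P = 9/37 ≈ 0.243243 and Q = 4/37 ≈ 0.108108.
Under the Kimura two-parameter model, d = −½ ln(1 − 2P − Q) − ¼ ln(1 − 2Q).
1 − 2P − Q = 0.405406, giving −½ ln(0.405406) = 0.451433.
1 − 2Q = 0.783784, giving −¼ ln(0.783784) = 0.060905.
d = 0.451433 + 0.060905 = 0.512338.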